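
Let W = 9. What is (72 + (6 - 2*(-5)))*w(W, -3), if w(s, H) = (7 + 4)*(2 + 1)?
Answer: 2904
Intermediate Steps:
w(s, H) = 33 (w(s, H) = 11*3 = 33)
(72 + (6 - 2*(-5)))*w(W, -3) = (72 + (6 - 2*(-5)))*33 = (72 + (6 + 10))*33 = (72 + 16)*33 = 88*33 = 2904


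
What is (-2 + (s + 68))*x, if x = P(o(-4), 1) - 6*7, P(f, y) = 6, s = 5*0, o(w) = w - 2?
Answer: -2376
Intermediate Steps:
o(w) = -2 + w
s = 0
x = -36 (x = 6 - 6*7 = 6 - 42 = -36)
(-2 + (s + 68))*x = (-2 + (0 + 68))*(-36) = (-2 + 68)*(-36) = 66*(-36) = -2376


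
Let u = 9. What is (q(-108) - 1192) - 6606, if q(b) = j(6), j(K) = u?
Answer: -7789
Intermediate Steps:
j(K) = 9
q(b) = 9
(q(-108) - 1192) - 6606 = (9 - 1192) - 6606 = -1183 - 6606 = -7789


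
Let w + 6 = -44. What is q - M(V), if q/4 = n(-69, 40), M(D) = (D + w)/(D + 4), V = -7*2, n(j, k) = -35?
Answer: -732/5 ≈ -146.40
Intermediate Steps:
w = -50 (w = -6 - 44 = -50)
V = -14
M(D) = (-50 + D)/(4 + D) (M(D) = (D - 50)/(D + 4) = (-50 + D)/(4 + D))
q = -140 (q = 4*(-35) = -140)
q - M(V) = -140 - (-50 - 14)/(4 - 14) = -140 - (-64)/(-10) = -140 - (-1)*(-64)/10 = -140 - 1*32/5 = -140 - 32/5 = -732/5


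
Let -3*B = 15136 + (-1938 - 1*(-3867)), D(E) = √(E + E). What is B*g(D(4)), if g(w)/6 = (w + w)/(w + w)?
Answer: -34130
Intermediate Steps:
D(E) = √2*√E (D(E) = √(2*E) = √2*√E)
g(w) = 6 (g(w) = 6*((w + w)/(w + w)) = 6*((2*w)/((2*w))) = 6*((2*w)*(1/(2*w))) = 6*1 = 6)
B = -17065/3 (B = -(15136 + (-1938 - 1*(-3867)))/3 = -(15136 + (-1938 + 3867))/3 = -(15136 + 1929)/3 = -⅓*17065 = -17065/3 ≈ -5688.3)
B*g(D(4)) = -17065/3*6 = -34130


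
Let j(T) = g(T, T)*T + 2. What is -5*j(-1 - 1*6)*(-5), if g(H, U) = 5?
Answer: -825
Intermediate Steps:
j(T) = 2 + 5*T (j(T) = 5*T + 2 = 2 + 5*T)
-5*j(-1 - 1*6)*(-5) = -5*(2 + 5*(-1 - 1*6))*(-5) = -5*(2 + 5*(-1 - 6))*(-5) = -5*(2 + 5*(-7))*(-5) = -5*(2 - 35)*(-5) = -5*(-33)*(-5) = 165*(-5) = -825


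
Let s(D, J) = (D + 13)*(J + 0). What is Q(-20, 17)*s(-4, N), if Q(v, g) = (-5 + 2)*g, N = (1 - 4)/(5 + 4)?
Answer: 153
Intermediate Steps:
N = -1/3 (N = -3/9 = -3*1/9 = -1/3 ≈ -0.33333)
Q(v, g) = -3*g
s(D, J) = J*(13 + D) (s(D, J) = (13 + D)*J = J*(13 + D))
Q(-20, 17)*s(-4, N) = (-3*17)*(-(13 - 4)/3) = -(-17)*9 = -51*(-3) = 153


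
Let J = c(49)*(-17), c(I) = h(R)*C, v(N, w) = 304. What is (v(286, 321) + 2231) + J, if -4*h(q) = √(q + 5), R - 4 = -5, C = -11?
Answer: 4883/2 ≈ 2441.5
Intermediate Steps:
R = -1 (R = 4 - 5 = -1)
h(q) = -√(5 + q)/4 (h(q) = -√(q + 5)/4 = -√(5 + q)/4)
c(I) = 11/2 (c(I) = -√(5 - 1)/4*(-11) = -√4/4*(-11) = -¼*2*(-11) = -½*(-11) = 11/2)
J = -187/2 (J = (11/2)*(-17) = -187/2 ≈ -93.500)
(v(286, 321) + 2231) + J = (304 + 2231) - 187/2 = 2535 - 187/2 = 4883/2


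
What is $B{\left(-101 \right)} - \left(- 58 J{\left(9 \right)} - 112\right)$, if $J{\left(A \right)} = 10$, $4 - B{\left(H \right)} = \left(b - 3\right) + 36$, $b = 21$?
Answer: $642$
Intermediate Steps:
$B{\left(H \right)} = -50$ ($B{\left(H \right)} = 4 - \left(\left(21 - 3\right) + 36\right) = 4 - \left(18 + 36\right) = 4 - 54 = -50$)
$B{\left(-101 \right)} - \left(- 58 J{\left(9 \right)} - 112\right) = -50 - \left(\left(-58\right) 10 - 112\right) = -50 - \left(-580 - 112\right) = -50 - -692 = -50 + 692 = 642$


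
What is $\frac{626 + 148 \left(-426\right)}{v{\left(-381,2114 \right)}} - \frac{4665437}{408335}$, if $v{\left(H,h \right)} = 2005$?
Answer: $- \frac{6968657711}{163742335} \approx -42.559$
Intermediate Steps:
$\frac{626 + 148 \left(-426\right)}{v{\left(-381,2114 \right)}} - \frac{4665437}{408335} = \frac{626 + 148 \left(-426\right)}{2005} - \frac{4665437}{408335} = \left(626 - 63048\right) \frac{1}{2005} - \frac{4665437}{408335} = \left(-62422\right) \frac{1}{2005} - \frac{4665437}{408335} = - \frac{62422}{2005} - \frac{4665437}{408335} = - \frac{6968657711}{163742335}$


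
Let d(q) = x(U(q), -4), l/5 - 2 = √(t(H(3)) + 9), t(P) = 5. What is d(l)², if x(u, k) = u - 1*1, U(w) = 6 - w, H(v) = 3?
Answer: 375 + 50*√14 ≈ 562.08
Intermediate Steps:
x(u, k) = -1 + u (x(u, k) = u - 1 = -1 + u)
l = 10 + 5*√14 (l = 10 + 5*√(5 + 9) = 10 + 5*√14 ≈ 28.708)
d(q) = 5 - q (d(q) = -1 + (6 - q) = 5 - q)
d(l)² = (5 - (10 + 5*√14))² = (5 + (-10 - 5*√14))² = (-5 - 5*√14)²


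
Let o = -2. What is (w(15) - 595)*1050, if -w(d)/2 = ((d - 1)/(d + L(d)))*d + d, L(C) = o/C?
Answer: -152958750/223 ≈ -6.8591e+5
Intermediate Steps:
L(C) = -2/C
w(d) = -2*d - 2*d*(-1 + d)/(d - 2/d) (w(d) = -2*(((d - 1)/(d - 2/d))*d + d) = -2*(((-1 + d)/(d - 2/d))*d + d) = -2*(d*(-1 + d)/(d - 2/d) + d) = -2*(d + d*(-1 + d)/(d - 2/d)) = -2*d - 2*d*(-1 + d)/(d - 2/d))
(w(15) - 595)*1050 = (2*15*(2 + 15*(1 - 2*15))/(-2 + 15**2) - 595)*1050 = (2*15*(2 + 15*(1 - 30))/(-2 + 225) - 595)*1050 = (2*15*(2 + 15*(-29))/223 - 595)*1050 = (2*15*(1/223)*(2 - 435) - 595)*1050 = (2*15*(1/223)*(-433) - 595)*1050 = (-12990/223 - 595)*1050 = -145675/223*1050 = -152958750/223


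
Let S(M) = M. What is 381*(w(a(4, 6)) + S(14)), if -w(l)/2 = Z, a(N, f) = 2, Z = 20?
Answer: -9906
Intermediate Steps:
w(l) = -40 (w(l) = -2*20 = -40)
381*(w(a(4, 6)) + S(14)) = 381*(-40 + 14) = 381*(-26) = -9906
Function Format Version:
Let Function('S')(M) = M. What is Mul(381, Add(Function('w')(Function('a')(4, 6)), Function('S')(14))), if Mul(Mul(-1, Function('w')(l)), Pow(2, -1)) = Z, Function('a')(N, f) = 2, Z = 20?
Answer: -9906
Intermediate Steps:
Function('w')(l) = -40 (Function('w')(l) = Mul(-2, 20) = -40)
Mul(381, Add(Function('w')(Function('a')(4, 6)), Function('S')(14))) = Mul(381, Add(-40, 14)) = Mul(381, -26) = -9906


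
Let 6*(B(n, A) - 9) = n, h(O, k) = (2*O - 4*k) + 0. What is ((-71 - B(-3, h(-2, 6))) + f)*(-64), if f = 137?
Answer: -3680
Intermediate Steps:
h(O, k) = -4*k + 2*O (h(O, k) = (-4*k + 2*O) + 0 = -4*k + 2*O)
B(n, A) = 9 + n/6
((-71 - B(-3, h(-2, 6))) + f)*(-64) = ((-71 - (9 + (1/6)*(-3))) + 137)*(-64) = ((-71 - (9 - 1/2)) + 137)*(-64) = ((-71 - 1*17/2) + 137)*(-64) = ((-71 - 17/2) + 137)*(-64) = (-159/2 + 137)*(-64) = (115/2)*(-64) = -3680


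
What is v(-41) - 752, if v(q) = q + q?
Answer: -834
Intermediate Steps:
v(q) = 2*q
v(-41) - 752 = 2*(-41) - 752 = -82 - 752 = -834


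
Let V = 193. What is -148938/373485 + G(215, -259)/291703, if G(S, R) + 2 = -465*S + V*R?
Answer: -33151655318/36315564985 ≈ -0.91288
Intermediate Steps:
G(S, R) = -2 - 465*S + 193*R (G(S, R) = -2 + (-465*S + 193*R) = -2 - 465*S + 193*R)
-148938/373485 + G(215, -259)/291703 = -148938/373485 + (-2 - 465*215 + 193*(-259))/291703 = -148938*1/373485 + (-2 - 99975 - 49987)*(1/291703) = -49646/124495 - 149964*1/291703 = -49646/124495 - 149964/291703 = -33151655318/36315564985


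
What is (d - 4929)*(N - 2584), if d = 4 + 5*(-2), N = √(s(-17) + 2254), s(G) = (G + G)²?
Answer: 12752040 - 4935*√3410 ≈ 1.2464e+7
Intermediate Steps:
s(G) = 4*G² (s(G) = (2*G)² = 4*G²)
N = √3410 (N = √(4*(-17)² + 2254) = √(4*289 + 2254) = √(1156 + 2254) = √3410 ≈ 58.395)
d = -6 (d = 4 - 10 = -6)
(d - 4929)*(N - 2584) = (-6 - 4929)*(√3410 - 2584) = -4935*(-2584 + √3410) = 12752040 - 4935*√3410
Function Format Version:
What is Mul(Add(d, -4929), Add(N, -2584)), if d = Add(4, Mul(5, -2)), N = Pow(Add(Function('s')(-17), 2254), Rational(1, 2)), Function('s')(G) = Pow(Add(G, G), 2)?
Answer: Add(12752040, Mul(-4935, Pow(3410, Rational(1, 2)))) ≈ 1.2464e+7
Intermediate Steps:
Function('s')(G) = Mul(4, Pow(G, 2)) (Function('s')(G) = Pow(Mul(2, G), 2) = Mul(4, Pow(G, 2)))
N = Pow(3410, Rational(1, 2)) (N = Pow(Add(Mul(4, Pow(-17, 2)), 2254), Rational(1, 2)) = Pow(Add(Mul(4, 289), 2254), Rational(1, 2)) = Pow(Add(1156, 2254), Rational(1, 2)) = Pow(3410, Rational(1, 2)) ≈ 58.395)
d = -6 (d = Add(4, -10) = -6)
Mul(Add(d, -4929), Add(N, -2584)) = Mul(Add(-6, -4929), Add(Pow(3410, Rational(1, 2)), -2584)) = Mul(-4935, Add(-2584, Pow(3410, Rational(1, 2)))) = Add(12752040, Mul(-4935, Pow(3410, Rational(1, 2))))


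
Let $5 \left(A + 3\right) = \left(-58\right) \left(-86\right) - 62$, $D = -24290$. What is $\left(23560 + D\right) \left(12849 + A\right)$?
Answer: $-10096776$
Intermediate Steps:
$A = \frac{4911}{5}$ ($A = -3 + \frac{\left(-58\right) \left(-86\right) - 62}{5} = -3 + \frac{4988 - 62}{5} = -3 + \frac{1}{5} \cdot 4926 = -3 + \frac{4926}{5} = \frac{4911}{5} \approx 982.2$)
$\left(23560 + D\right) \left(12849 + A\right) = \left(23560 - 24290\right) \left(12849 + \frac{4911}{5}\right) = \left(-730\right) \frac{69156}{5} = -10096776$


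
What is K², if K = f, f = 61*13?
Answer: 628849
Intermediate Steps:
f = 793
K = 793
K² = 793² = 628849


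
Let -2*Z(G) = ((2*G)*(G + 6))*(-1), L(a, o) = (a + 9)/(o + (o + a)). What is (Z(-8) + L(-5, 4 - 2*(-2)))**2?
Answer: 32400/121 ≈ 267.77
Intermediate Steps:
L(a, o) = (9 + a)/(a + 2*o) (L(a, o) = (9 + a)/(o + (a + o)) = (9 + a)/(a + 2*o))
Z(G) = G*(6 + G) (Z(G) = -(2*G)*(G + 6)*(-1)/2 = -(2*G)*(6 + G)*(-1)/2 = -2*G*(6 + G)*(-1)/2 = -(-1)*G*(6 + G) = G*(6 + G))
(Z(-8) + L(-5, 4 - 2*(-2)))**2 = (-8*(6 - 8) + (9 - 5)/(-5 + 2*(4 - 2*(-2))))**2 = (-8*(-2) + 4/(-5 + 2*(4 + 4)))**2 = (16 + 4/(-5 + 2*8))**2 = (16 + 4/(-5 + 16))**2 = (16 + 4/11)**2 = (180/11)**2 = 32400/121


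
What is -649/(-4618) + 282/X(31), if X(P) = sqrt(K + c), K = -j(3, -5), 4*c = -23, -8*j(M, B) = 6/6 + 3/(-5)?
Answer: 649/4618 - 94*I*sqrt(570)/19 ≈ 0.14054 - 118.12*I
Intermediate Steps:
j(M, B) = -1/20 (j(M, B) = -(6/6 + 3/(-5))/8 = -(6*(1/6) + 3*(-1/5))/8 = -(1 - 3/5)/8 = -1/8*2/5 = -1/20)
c = -23/4 (c = (1/4)*(-23) = -23/4 ≈ -5.7500)
K = 1/20 (K = -1*(-1/20) = 1/20 ≈ 0.050000)
X(P) = I*sqrt(570)/10 (X(P) = sqrt(1/20 - 23/4) = sqrt(-57/10) = I*sqrt(570)/10)
-649/(-4618) + 282/X(31) = -649/(-4618) + 282/((I*sqrt(570)/10)) = -649*(-1/4618) + 282*(-I*sqrt(570)/57) = 649/4618 - 94*I*sqrt(570)/19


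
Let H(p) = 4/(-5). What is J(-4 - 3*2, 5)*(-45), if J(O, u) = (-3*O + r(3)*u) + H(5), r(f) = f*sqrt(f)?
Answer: -1314 - 675*sqrt(3) ≈ -2483.1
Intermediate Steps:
r(f) = f**(3/2)
H(p) = -4/5 (H(p) = 4*(-1/5) = -4/5)
J(O, u) = -4/5 - 3*O + 3*u*sqrt(3) (J(O, u) = (-3*O + 3**(3/2)*u) - 4/5 = (-3*O + (3*sqrt(3))*u) - 4/5 = (-3*O + 3*u*sqrt(3)) - 4/5 = -4/5 - 3*O + 3*u*sqrt(3))
J(-4 - 3*2, 5)*(-45) = (-4/5 - 3*(-4 - 3*2) + 3*5*sqrt(3))*(-45) = (-4/5 - 3*(-4 - 6) + 15*sqrt(3))*(-45) = (-4/5 - 3*(-10) + 15*sqrt(3))*(-45) = (-4/5 + 30 + 15*sqrt(3))*(-45) = (146/5 + 15*sqrt(3))*(-45) = -1314 - 675*sqrt(3)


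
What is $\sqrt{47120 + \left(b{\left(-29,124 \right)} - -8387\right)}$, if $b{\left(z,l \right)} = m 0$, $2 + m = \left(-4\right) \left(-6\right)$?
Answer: $\sqrt{55507} \approx 235.6$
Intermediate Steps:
$m = 22$ ($m = -2 - -24 = -2 + 24 = 22$)
$b{\left(z,l \right)} = 0$ ($b{\left(z,l \right)} = 22 \cdot 0 = 0$)
$\sqrt{47120 + \left(b{\left(-29,124 \right)} - -8387\right)} = \sqrt{47120 + \left(0 - -8387\right)} = \sqrt{47120 + \left(0 + 8387\right)} = \sqrt{47120 + 8387} = \sqrt{55507}$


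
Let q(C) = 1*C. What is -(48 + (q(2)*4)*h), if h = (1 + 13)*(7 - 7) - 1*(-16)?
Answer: -176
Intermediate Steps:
q(C) = C
h = 16 (h = 14*0 + 16 = 0 + 16 = 16)
-(48 + (q(2)*4)*h) = -(48 + (2*4)*16) = -(48 + 8*16) = -(48 + 128) = -1*176 = -176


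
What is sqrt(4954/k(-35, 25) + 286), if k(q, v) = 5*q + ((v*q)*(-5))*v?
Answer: sqrt(8527470042)/5460 ≈ 16.913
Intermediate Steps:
k(q, v) = 5*q - 5*q*v**2 (k(q, v) = 5*q + ((q*v)*(-5))*v = 5*q + (-5*q*v)*v = 5*q - 5*q*v**2)
sqrt(4954/k(-35, 25) + 286) = sqrt(4954/((5*(-35)*(1 - 1*25**2))) + 286) = sqrt(4954/((5*(-35)*(1 - 1*625))) + 286) = sqrt(4954/((5*(-35)*(1 - 625))) + 286) = sqrt(4954/((5*(-35)*(-624))) + 286) = sqrt(4954/109200 + 286) = sqrt(4954*(1/109200) + 286) = sqrt(2477/54600 + 286) = sqrt(15618077/54600) = sqrt(8527470042)/5460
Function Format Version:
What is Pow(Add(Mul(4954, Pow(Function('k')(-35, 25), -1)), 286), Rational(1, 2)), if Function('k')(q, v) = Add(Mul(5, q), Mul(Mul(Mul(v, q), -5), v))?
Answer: Mul(Rational(1, 5460), Pow(8527470042, Rational(1, 2))) ≈ 16.913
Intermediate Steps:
Function('k')(q, v) = Add(Mul(5, q), Mul(-5, q, Pow(v, 2))) (Function('k')(q, v) = Add(Mul(5, q), Mul(Mul(Mul(q, v), -5), v)) = Add(Mul(5, q), Mul(Mul(-5, q, v), v)) = Add(Mul(5, q), Mul(-5, q, Pow(v, 2))))
Pow(Add(Mul(4954, Pow(Function('k')(-35, 25), -1)), 286), Rational(1, 2)) = Pow(Add(Mul(4954, Pow(Mul(5, -35, Add(1, Mul(-1, Pow(25, 2)))), -1)), 286), Rational(1, 2)) = Pow(Add(Mul(4954, Pow(Mul(5, -35, Add(1, Mul(-1, 625))), -1)), 286), Rational(1, 2)) = Pow(Add(Mul(4954, Pow(Mul(5, -35, Add(1, -625)), -1)), 286), Rational(1, 2)) = Pow(Add(Mul(4954, Pow(Mul(5, -35, -624), -1)), 286), Rational(1, 2)) = Pow(Add(Mul(4954, Pow(109200, -1)), 286), Rational(1, 2)) = Pow(Add(Mul(4954, Rational(1, 109200)), 286), Rational(1, 2)) = Pow(Add(Rational(2477, 54600), 286), Rational(1, 2)) = Pow(Rational(15618077, 54600), Rational(1, 2)) = Mul(Rational(1, 5460), Pow(8527470042, Rational(1, 2)))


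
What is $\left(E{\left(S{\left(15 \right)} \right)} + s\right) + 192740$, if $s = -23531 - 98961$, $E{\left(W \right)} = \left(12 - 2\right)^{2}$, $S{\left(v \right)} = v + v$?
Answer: $70348$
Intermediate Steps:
$S{\left(v \right)} = 2 v$
$E{\left(W \right)} = 100$ ($E{\left(W \right)} = 10^{2} = 100$)
$s = -122492$ ($s = -23531 - 98961 = -122492$)
$\left(E{\left(S{\left(15 \right)} \right)} + s\right) + 192740 = \left(100 - 122492\right) + 192740 = -122392 + 192740 = 70348$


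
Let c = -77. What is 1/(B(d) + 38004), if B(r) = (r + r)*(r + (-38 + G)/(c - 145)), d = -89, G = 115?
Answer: 111/5983759 ≈ 1.8550e-5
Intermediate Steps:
B(r) = 2*r*(-77/222 + r) (B(r) = (r + r)*(r + (-38 + 115)/(-77 - 145)) = (2*r)*(r + 77/(-222)) = (2*r)*(r + 77*(-1/222)) = (2*r)*(r - 77/222) = (2*r)*(-77/222 + r) = 2*r*(-77/222 + r))
1/(B(d) + 38004) = 1/((1/111)*(-89)*(-77 + 222*(-89)) + 38004) = 1/((1/111)*(-89)*(-77 - 19758) + 38004) = 1/((1/111)*(-89)*(-19835) + 38004) = 1/(1765315/111 + 38004) = 1/(5983759/111) = 111/5983759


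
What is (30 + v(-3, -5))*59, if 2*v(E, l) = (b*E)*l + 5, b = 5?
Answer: 4130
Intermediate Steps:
v(E, l) = 5/2 + 5*E*l/2 (v(E, l) = ((5*E)*l + 5)/2 = (5*E*l + 5)/2 = (5 + 5*E*l)/2 = 5/2 + 5*E*l/2)
(30 + v(-3, -5))*59 = (30 + (5/2 + (5/2)*(-3)*(-5)))*59 = (30 + (5/2 + 75/2))*59 = (30 + 40)*59 = 70*59 = 4130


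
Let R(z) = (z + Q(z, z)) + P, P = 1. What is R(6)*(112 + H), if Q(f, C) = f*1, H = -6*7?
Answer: 910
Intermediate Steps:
H = -42
Q(f, C) = f
R(z) = 1 + 2*z (R(z) = (z + z) + 1 = 2*z + 1 = 1 + 2*z)
R(6)*(112 + H) = (1 + 2*6)*(112 - 42) = (1 + 12)*70 = 13*70 = 910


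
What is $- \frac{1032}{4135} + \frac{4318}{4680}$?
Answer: $\frac{1302517}{1935180} \approx 0.67307$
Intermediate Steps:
$- \frac{1032}{4135} + \frac{4318}{4680} = \left(-1032\right) \frac{1}{4135} + 4318 \cdot \frac{1}{4680} = - \frac{1032}{4135} + \frac{2159}{2340} = \frac{1302517}{1935180}$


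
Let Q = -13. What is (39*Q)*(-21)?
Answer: 10647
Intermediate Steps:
(39*Q)*(-21) = (39*(-13))*(-21) = -507*(-21) = 10647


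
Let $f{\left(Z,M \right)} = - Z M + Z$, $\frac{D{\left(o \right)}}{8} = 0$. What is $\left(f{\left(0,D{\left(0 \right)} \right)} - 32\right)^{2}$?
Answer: $1024$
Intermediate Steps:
$D{\left(o \right)} = 0$ ($D{\left(o \right)} = 8 \cdot 0 = 0$)
$f{\left(Z,M \right)} = Z - M Z$ ($f{\left(Z,M \right)} = - M Z + Z = Z - M Z$)
$\left(f{\left(0,D{\left(0 \right)} \right)} - 32\right)^{2} = \left(0 \left(1 - 0\right) - 32\right)^{2} = \left(0 \left(1 + 0\right) - 32\right)^{2} = \left(0 \cdot 1 - 32\right)^{2} = \left(0 - 32\right)^{2} = \left(-32\right)^{2} = 1024$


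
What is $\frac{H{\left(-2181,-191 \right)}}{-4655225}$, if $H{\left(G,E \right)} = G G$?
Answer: $- \frac{4756761}{4655225} \approx -1.0218$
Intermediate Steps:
$H{\left(G,E \right)} = G^{2}$
$\frac{H{\left(-2181,-191 \right)}}{-4655225} = \frac{\left(-2181\right)^{2}}{-4655225} = 4756761 \left(- \frac{1}{4655225}\right) = - \frac{4756761}{4655225}$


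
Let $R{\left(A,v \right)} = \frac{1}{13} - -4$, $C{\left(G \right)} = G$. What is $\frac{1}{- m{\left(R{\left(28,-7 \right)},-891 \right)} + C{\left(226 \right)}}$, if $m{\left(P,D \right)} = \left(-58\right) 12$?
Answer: $\frac{1}{922} \approx 0.0010846$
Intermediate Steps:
$R{\left(A,v \right)} = \frac{53}{13}$ ($R{\left(A,v \right)} = \frac{1}{13} + 4 = \frac{53}{13}$)
$m{\left(P,D \right)} = -696$
$\frac{1}{- m{\left(R{\left(28,-7 \right)},-891 \right)} + C{\left(226 \right)}} = \frac{1}{\left(-1\right) \left(-696\right) + 226} = \frac{1}{696 + 226} = \frac{1}{922}$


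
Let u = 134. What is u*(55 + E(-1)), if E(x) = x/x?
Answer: 7504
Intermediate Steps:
E(x) = 1
u*(55 + E(-1)) = 134*(55 + 1) = 134*56 = 7504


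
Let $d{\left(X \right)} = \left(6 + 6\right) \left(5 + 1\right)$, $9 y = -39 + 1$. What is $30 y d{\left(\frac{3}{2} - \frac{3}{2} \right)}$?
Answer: $-9120$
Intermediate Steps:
$y = - \frac{38}{9}$ ($y = \frac{-39 + 1}{9} = \frac{1}{9} \left(-38\right) = - \frac{38}{9} \approx -4.2222$)
$d{\left(X \right)} = 72$ ($d{\left(X \right)} = 12 \cdot 6 = 72$)
$30 y d{\left(\frac{3}{2} - \frac{3}{2} \right)} = 30 \left(- \frac{38}{9}\right) 72 = \left(- \frac{380}{3}\right) 72 = -9120$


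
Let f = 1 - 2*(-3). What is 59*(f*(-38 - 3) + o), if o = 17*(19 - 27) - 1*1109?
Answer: -90388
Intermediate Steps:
f = 7 (f = 1 - 1*(-6) = 1 + 6 = 7)
o = -1245 (o = 17*(-8) - 1109 = -136 - 1109 = -1245)
59*(f*(-38 - 3) + o) = 59*(7*(-38 - 3) - 1245) = 59*(7*(-41) - 1245) = 59*(-287 - 1245) = 59*(-1532) = -90388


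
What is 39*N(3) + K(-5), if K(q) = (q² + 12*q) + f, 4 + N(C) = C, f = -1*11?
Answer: -85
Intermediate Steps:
f = -11
N(C) = -4 + C
K(q) = -11 + q² + 12*q (K(q) = (q² + 12*q) - 11 = -11 + q² + 12*q)
39*N(3) + K(-5) = 39*(-4 + 3) + (-11 + (-5)² + 12*(-5)) = 39*(-1) + (-11 + 25 - 60) = -39 - 46 = -85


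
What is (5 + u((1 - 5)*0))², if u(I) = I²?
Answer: 25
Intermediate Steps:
(5 + u((1 - 5)*0))² = (5 + ((1 - 5)*0)²)² = (5 + (-4*0)²)² = (5 + 0²)² = (5 + 0)² = 5² = 25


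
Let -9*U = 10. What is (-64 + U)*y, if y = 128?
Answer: -75008/9 ≈ -8334.2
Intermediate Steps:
U = -10/9 (U = -⅑*10 = -10/9 ≈ -1.1111)
(-64 + U)*y = (-64 - 10/9)*128 = -586/9*128 = -75008/9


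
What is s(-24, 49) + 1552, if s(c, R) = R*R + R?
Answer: 4002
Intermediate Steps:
s(c, R) = R + R² (s(c, R) = R² + R = R + R²)
s(-24, 49) + 1552 = 49*(1 + 49) + 1552 = 49*50 + 1552 = 2450 + 1552 = 4002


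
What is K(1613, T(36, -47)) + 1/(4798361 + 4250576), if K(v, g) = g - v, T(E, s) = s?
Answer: -15021235419/9048937 ≈ -1660.0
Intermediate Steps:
K(1613, T(36, -47)) + 1/(4798361 + 4250576) = (-47 - 1*1613) + 1/(4798361 + 4250576) = (-47 - 1613) + 1/9048937 = -1660 + 1/9048937 = -15021235419/9048937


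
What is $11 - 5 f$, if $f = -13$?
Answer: $76$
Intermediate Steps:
$11 - 5 f = 11 - -65 = 11 + 65 = 76$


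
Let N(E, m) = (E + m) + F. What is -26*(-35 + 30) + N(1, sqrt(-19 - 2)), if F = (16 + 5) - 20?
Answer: 132 + I*sqrt(21) ≈ 132.0 + 4.5826*I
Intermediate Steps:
F = 1 (F = 21 - 20 = 1)
N(E, m) = 1 + E + m (N(E, m) = (E + m) + 1 = 1 + E + m)
-26*(-35 + 30) + N(1, sqrt(-19 - 2)) = -26*(-35 + 30) + (1 + 1 + sqrt(-19 - 2)) = -26*(-5) + (1 + 1 + sqrt(-21)) = 130 + (1 + 1 + I*sqrt(21)) = 130 + (2 + I*sqrt(21)) = 132 + I*sqrt(21)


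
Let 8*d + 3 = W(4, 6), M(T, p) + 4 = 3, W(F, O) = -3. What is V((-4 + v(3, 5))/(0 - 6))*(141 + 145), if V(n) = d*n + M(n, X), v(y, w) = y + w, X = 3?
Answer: -143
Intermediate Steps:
v(y, w) = w + y
M(T, p) = -1 (M(T, p) = -4 + 3 = -1)
d = -3/4 (d = -3/8 + (1/8)*(-3) = -3/8 - 3/8 = -3/4 ≈ -0.75000)
V(n) = -1 - 3*n/4 (V(n) = -3*n/4 - 1 = -1 - 3*n/4)
V((-4 + v(3, 5))/(0 - 6))*(141 + 145) = (-1 - 3*(-4 + (5 + 3))/(4*(0 - 6)))*(141 + 145) = (-1 - 3*(-4 + 8)/(4*(-6)))*286 = (-1 - 3*(-1)/6)*286 = (-1 - 3/4*(-2/3))*286 = (-1 + 1/2)*286 = -1/2*286 = -143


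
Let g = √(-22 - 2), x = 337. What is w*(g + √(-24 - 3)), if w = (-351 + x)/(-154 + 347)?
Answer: 14*I*(-3*√3 - 2*√6)/193 ≈ -0.73229*I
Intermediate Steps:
g = 2*I*√6 (g = √(-24) = 2*I*√6 ≈ 4.899*I)
w = -14/193 (w = (-351 + 337)/(-154 + 347) = -14/193 ≈ -0.072539)
w*(g + √(-24 - 3)) = -14*(2*I*√6 + √(-24 - 3))/193 = -14*(2*I*√6 + √(-27))/193 = -14*(2*I*√6 + 3*I*√3)/193 = -42*I*√3/193 - 28*I*√6/193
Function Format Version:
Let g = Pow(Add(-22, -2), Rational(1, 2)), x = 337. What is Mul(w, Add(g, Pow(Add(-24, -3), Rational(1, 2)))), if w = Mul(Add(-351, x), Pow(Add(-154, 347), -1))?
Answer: Mul(Rational(14, 193), I, Add(Mul(-3, Pow(3, Rational(1, 2))), Mul(-2, Pow(6, Rational(1, 2))))) ≈ Mul(-0.73229, I)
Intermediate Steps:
g = Mul(2, I, Pow(6, Rational(1, 2))) (g = Pow(-24, Rational(1, 2)) = Mul(2, I, Pow(6, Rational(1, 2))) ≈ Mul(4.8990, I))
w = Rational(-14, 193) (w = Mul(Add(-351, 337), Pow(Add(-154, 347), -1)) = Mul(-14, Pow(193, -1)) = Mul(-14, Rational(1, 193)) = Rational(-14, 193) ≈ -0.072539)
Mul(w, Add(g, Pow(Add(-24, -3), Rational(1, 2)))) = Mul(Rational(-14, 193), Add(Mul(2, I, Pow(6, Rational(1, 2))), Pow(Add(-24, -3), Rational(1, 2)))) = Mul(Rational(-14, 193), Add(Mul(2, I, Pow(6, Rational(1, 2))), Pow(-27, Rational(1, 2)))) = Mul(Rational(-14, 193), Add(Mul(2, I, Pow(6, Rational(1, 2))), Mul(3, I, Pow(3, Rational(1, 2))))) = Add(Mul(Rational(-42, 193), I, Pow(3, Rational(1, 2))), Mul(Rational(-28, 193), I, Pow(6, Rational(1, 2))))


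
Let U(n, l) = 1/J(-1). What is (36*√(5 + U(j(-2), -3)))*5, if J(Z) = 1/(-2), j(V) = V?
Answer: 180*√3 ≈ 311.77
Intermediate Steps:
J(Z) = -½
U(n, l) = -2 (U(n, l) = 1/(-½) = -2)
(36*√(5 + U(j(-2), -3)))*5 = (36*√(5 - 2))*5 = (36*√3)*5 = 180*√3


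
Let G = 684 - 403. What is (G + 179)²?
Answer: 211600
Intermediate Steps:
G = 281
(G + 179)² = (281 + 179)² = 460² = 211600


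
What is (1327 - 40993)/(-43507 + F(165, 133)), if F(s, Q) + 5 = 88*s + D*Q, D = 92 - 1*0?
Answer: 19833/8378 ≈ 2.3673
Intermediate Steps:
D = 92 (D = 92 + 0 = 92)
F(s, Q) = -5 + 88*s + 92*Q (F(s, Q) = -5 + (88*s + 92*Q) = -5 + 88*s + 92*Q)
(1327 - 40993)/(-43507 + F(165, 133)) = (1327 - 40993)/(-43507 + (-5 + 88*165 + 92*133)) = -39666/(-43507 + (-5 + 14520 + 12236)) = -39666/(-43507 + 26751) = -39666/(-16756) = -39666*(-1/16756) = 19833/8378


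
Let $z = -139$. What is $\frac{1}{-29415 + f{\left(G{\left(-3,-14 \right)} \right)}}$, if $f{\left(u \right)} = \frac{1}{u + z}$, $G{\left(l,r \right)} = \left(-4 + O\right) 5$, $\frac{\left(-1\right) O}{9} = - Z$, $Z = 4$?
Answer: $- \frac{21}{617714} \approx -3.3996 \cdot 10^{-5}$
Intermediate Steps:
$O = 36$ ($O = - 9 \left(\left(-1\right) 4\right) = \left(-9\right) \left(-4\right) = 36$)
$G{\left(l,r \right)} = 160$ ($G{\left(l,r \right)} = \left(-4 + 36\right) 5 = 32 \cdot 5 = 160$)
$f{\left(u \right)} = \frac{1}{-139 + u}$ ($f{\left(u \right)} = \frac{1}{u - 139} = \frac{1}{-139 + u}$)
$\frac{1}{-29415 + f{\left(G{\left(-3,-14 \right)} \right)}} = \frac{1}{-29415 + \frac{1}{-139 + 160}} = \frac{1}{-29415 + \frac{1}{21}} = \frac{1}{- \frac{617714}{21}} = - \frac{21}{617714}$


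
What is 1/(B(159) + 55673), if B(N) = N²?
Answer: 1/80954 ≈ 1.2353e-5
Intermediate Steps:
1/(B(159) + 55673) = 1/(159² + 55673) = 1/(25281 + 55673) = 1/80954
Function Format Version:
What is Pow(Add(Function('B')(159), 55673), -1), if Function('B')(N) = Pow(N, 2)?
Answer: Rational(1, 80954) ≈ 1.2353e-5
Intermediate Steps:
Pow(Add(Function('B')(159), 55673), -1) = Pow(Add(Pow(159, 2), 55673), -1) = Pow(Add(25281, 55673), -1) = Pow(80954, -1) = Rational(1, 80954)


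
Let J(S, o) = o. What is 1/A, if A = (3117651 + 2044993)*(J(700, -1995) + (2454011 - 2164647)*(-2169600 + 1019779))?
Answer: -1/1717698421363878316 ≈ -5.8217e-19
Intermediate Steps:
A = -1717698421363878316 (A = (3117651 + 2044993)*(-1995 + (2454011 - 2164647)*(-2169600 + 1019779)) = 5162644*(-1995 + 289364*(-1149821)) = 5162644*(-1995 - 332716803844) = 5162644*(-332716805839) = -1717698421363878316)
1/A = 1/(-1717698421363878316) = -1/1717698421363878316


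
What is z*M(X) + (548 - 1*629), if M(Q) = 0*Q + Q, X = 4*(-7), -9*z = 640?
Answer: 17191/9 ≈ 1910.1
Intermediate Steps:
z = -640/9 (z = -1/9*640 = -640/9 ≈ -71.111)
X = -28
M(Q) = Q (M(Q) = 0 + Q = Q)
z*M(X) + (548 - 1*629) = -640/9*(-28) + (548 - 1*629) = 17920/9 + (548 - 629) = 17920/9 - 81 = 17191/9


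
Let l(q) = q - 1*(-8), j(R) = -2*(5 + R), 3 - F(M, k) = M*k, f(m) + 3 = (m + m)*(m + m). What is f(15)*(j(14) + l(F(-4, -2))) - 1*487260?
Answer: -518655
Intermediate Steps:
f(m) = -3 + 4*m² (f(m) = -3 + (m + m)*(m + m) = -3 + (2*m)*(2*m) = -3 + 4*m²)
F(M, k) = 3 - M*k
j(R) = -10 - 2*R
l(q) = 8 + q (l(q) = q + 8 = 8 + q)
f(15)*(j(14) + l(F(-4, -2))) - 1*487260 = (-3 + 4*15²)*((-10 - 2*14) + (8 + (3 - 1*(-4)*(-2)))) - 1*487260 = (-3 + 4*225)*((-10 - 28) + (8 + (3 - 8))) - 487260 = (-3 + 900)*(-38 + (8 - 5)) - 487260 = 897*(-38 + 3) - 487260 = 897*(-35) - 487260 = -31395 - 487260 = -518655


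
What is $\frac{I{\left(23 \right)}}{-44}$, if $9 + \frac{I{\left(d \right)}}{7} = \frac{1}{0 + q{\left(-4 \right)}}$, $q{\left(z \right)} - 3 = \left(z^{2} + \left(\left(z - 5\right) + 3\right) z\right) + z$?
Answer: $\frac{1225}{858} \approx 1.4277$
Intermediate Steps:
$q{\left(z \right)} = 3 + z + z^{2} + z \left(-2 + z\right)$ ($q{\left(z \right)} = 3 + \left(\left(z^{2} + \left(\left(z - 5\right) + 3\right) z\right) + z\right) = 3 + \left(\left(z^{2} + \left(\left(-5 + z\right) + 3\right) z\right) + z\right) = 3 + \left(\left(z^{2} + \left(-2 + z\right) z\right) + z\right) = 3 + \left(\left(z^{2} + z \left(-2 + z\right)\right) + z\right) = 3 + \left(z + z^{2} + z \left(-2 + z\right)\right) = 3 + z + z^{2} + z \left(-2 + z\right)$)
$I{\left(d \right)} = - \frac{2450}{39}$ ($I{\left(d \right)} = -63 + \frac{7}{0 + \left(3 - -4 + 2 \left(-4\right)^{2}\right)} = -63 + \frac{7}{0 + \left(3 + 4 + 2 \cdot 16\right)} = -63 + \frac{7}{0 + \left(3 + 4 + 32\right)} = -63 + \frac{7}{0 + 39} = -63 + \frac{7}{39} = - \frac{2450}{39}$)
$\frac{I{\left(23 \right)}}{-44} = - \frac{2450}{39 \left(-44\right)} = \left(- \frac{2450}{39}\right) \left(- \frac{1}{44}\right) = \frac{1225}{858}$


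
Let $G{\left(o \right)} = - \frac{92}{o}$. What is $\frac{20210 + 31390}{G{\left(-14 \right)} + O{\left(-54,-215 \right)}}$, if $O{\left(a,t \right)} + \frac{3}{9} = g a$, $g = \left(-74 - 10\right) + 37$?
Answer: $\frac{1083600}{53429} \approx 20.281$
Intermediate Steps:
$g = -47$ ($g = -84 + 37 = -47$)
$O{\left(a,t \right)} = - \frac{1}{3} - 47 a$
$\frac{20210 + 31390}{G{\left(-14 \right)} + O{\left(-54,-215 \right)}} = \frac{20210 + 31390}{- \frac{92}{-14} - - \frac{7613}{3}} = \frac{51600}{\left(-92\right) \left(- \frac{1}{14}\right) + \left(- \frac{1}{3} + 2538\right)} = \frac{51600}{\frac{46}{7} + \frac{7613}{3}} = \frac{51600}{\frac{53429}{21}} = 51600 \cdot \frac{21}{53429} = \frac{1083600}{53429}$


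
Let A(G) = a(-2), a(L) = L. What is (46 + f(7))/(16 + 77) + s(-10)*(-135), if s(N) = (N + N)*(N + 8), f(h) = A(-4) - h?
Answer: -502163/93 ≈ -5399.6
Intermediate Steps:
A(G) = -2
f(h) = -2 - h
s(N) = 2*N*(8 + N) (s(N) = (2*N)*(8 + N) = 2*N*(8 + N))
(46 + f(7))/(16 + 77) + s(-10)*(-135) = (46 + (-2 - 1*7))/(16 + 77) + (2*(-10)*(8 - 10))*(-135) = (46 + (-2 - 7))/93 + (2*(-10)*(-2))*(-135) = (46 - 9)*(1/93) + 40*(-135) = 37*(1/93) - 5400 = 37/93 - 5400 = -502163/93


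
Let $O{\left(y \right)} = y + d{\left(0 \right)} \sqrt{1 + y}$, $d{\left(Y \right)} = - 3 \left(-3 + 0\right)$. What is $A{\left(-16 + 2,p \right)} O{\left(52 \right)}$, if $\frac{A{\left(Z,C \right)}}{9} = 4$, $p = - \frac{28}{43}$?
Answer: $1872 + 324 \sqrt{53} \approx 4230.8$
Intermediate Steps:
$d{\left(Y \right)} = 9$ ($d{\left(Y \right)} = \left(-3\right) \left(-3\right) = 9$)
$p = - \frac{28}{43}$ ($p = \left(-28\right) \frac{1}{43} = - \frac{28}{43} \approx -0.65116$)
$A{\left(Z,C \right)} = 36$ ($A{\left(Z,C \right)} = 9 \cdot 4 = 36$)
$O{\left(y \right)} = y + 9 \sqrt{1 + y}$
$A{\left(-16 + 2,p \right)} O{\left(52 \right)} = 36 \left(52 + 9 \sqrt{1 + 52}\right) = 36 \left(52 + 9 \sqrt{53}\right) = 1872 + 324 \sqrt{53}$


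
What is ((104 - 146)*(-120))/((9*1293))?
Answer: 560/1293 ≈ 0.43310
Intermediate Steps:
((104 - 146)*(-120))/((9*1293)) = -42*(-120)/11637 = 5040*(1/11637) = 560/1293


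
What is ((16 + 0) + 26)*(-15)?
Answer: -630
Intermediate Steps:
((16 + 0) + 26)*(-15) = (16 + 26)*(-15) = 42*(-15) = -630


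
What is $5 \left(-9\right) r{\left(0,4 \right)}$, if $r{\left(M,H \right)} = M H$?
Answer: $0$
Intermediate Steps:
$r{\left(M,H \right)} = H M$
$5 \left(-9\right) r{\left(0,4 \right)} = 5 \left(-9\right) 4 \cdot 0 = \left(-45\right) 0 = 0$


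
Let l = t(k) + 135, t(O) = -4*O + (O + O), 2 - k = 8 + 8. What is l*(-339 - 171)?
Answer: -83130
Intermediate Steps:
k = -14 (k = 2 - (8 + 8) = 2 - 1*16 = 2 - 16 = -14)
t(O) = -2*O (t(O) = -4*O + 2*O = -2*O)
l = 163 (l = -2*(-14) + 135 = 28 + 135 = 163)
l*(-339 - 171) = 163*(-339 - 171) = 163*(-510) = -83130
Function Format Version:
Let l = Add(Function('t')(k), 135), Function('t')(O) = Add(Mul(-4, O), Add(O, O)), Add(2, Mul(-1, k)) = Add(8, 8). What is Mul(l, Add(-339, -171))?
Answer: -83130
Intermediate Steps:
k = -14 (k = Add(2, Mul(-1, Add(8, 8))) = Add(2, Mul(-1, 16)) = Add(2, -16) = -14)
Function('t')(O) = Mul(-2, O) (Function('t')(O) = Add(Mul(-4, O), Mul(2, O)) = Mul(-2, O))
l = 163 (l = Add(Mul(-2, -14), 135) = Add(28, 135) = 163)
Mul(l, Add(-339, -171)) = Mul(163, Add(-339, -171)) = Mul(163, -510) = -83130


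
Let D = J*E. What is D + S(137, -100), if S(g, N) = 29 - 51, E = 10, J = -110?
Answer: -1122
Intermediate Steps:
S(g, N) = -22
D = -1100 (D = -110*10 = -1100)
D + S(137, -100) = -1100 - 22 = -1122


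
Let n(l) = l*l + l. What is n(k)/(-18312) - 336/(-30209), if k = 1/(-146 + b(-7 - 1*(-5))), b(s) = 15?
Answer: 52796338561/4746622838244 ≈ 0.011123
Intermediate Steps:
k = -1/131 (k = 1/(-146 + 15) = 1/(-131) = -1/131 ≈ -0.0076336)
n(l) = l + l**2 (n(l) = l**2 + l = l + l**2)
n(k)/(-18312) - 336/(-30209) = -(1 - 1/131)/131/(-18312) - 336/(-30209) = -1/131*130/131*(-1/18312) - 336*(-1/30209) = -130/17161*(-1/18312) + 336/30209 = 65/157126116 + 336/30209 = 52796338561/4746622838244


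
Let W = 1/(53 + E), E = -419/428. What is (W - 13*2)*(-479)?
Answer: 277083298/22265 ≈ 12445.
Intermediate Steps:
E = -419/428 (E = -419*1/428 = -419/428 ≈ -0.97897)
W = 428/22265 (W = 1/(53 - 419/428) = 1/(22265/428) = 428/22265 ≈ 0.019223)
(W - 13*2)*(-479) = (428/22265 - 13*2)*(-479) = (428/22265 - 26)*(-479) = -578462/22265*(-479) = 277083298/22265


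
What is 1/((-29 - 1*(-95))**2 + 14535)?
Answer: 1/18891 ≈ 5.2935e-5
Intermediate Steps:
1/((-29 - 1*(-95))**2 + 14535) = 1/((-29 + 95)**2 + 14535) = 1/(66**2 + 14535) = 1/(4356 + 14535) = 1/18891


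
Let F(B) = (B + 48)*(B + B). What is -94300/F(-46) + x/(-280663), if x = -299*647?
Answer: 288066481/561326 ≈ 513.19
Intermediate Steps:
x = -193453
F(B) = 2*B*(48 + B) (F(B) = (48 + B)*(2*B) = 2*B*(48 + B))
-94300/F(-46) + x/(-280663) = -94300*(-1/(92*(48 - 46))) - 193453/(-280663) = -94300/(2*(-46)*2) - 193453*(-1/280663) = -94300/(-184) + 193453/280663 = -94300*(-1/184) + 193453/280663 = 1025/2 + 193453/280663 = 288066481/561326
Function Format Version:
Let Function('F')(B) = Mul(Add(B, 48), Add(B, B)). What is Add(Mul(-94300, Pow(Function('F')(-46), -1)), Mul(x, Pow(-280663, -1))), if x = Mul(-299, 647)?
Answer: Rational(288066481, 561326) ≈ 513.19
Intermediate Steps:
x = -193453
Function('F')(B) = Mul(2, B, Add(48, B)) (Function('F')(B) = Mul(Add(48, B), Mul(2, B)) = Mul(2, B, Add(48, B)))
Add(Mul(-94300, Pow(Function('F')(-46), -1)), Mul(x, Pow(-280663, -1))) = Add(Mul(-94300, Pow(Mul(2, -46, Add(48, -46)), -1)), Mul(-193453, Pow(-280663, -1))) = Add(Mul(-94300, Pow(Mul(2, -46, 2), -1)), Mul(-193453, Rational(-1, 280663))) = Add(Mul(-94300, Pow(-184, -1)), Rational(193453, 280663)) = Add(Mul(-94300, Rational(-1, 184)), Rational(193453, 280663)) = Add(Rational(1025, 2), Rational(193453, 280663)) = Rational(288066481, 561326)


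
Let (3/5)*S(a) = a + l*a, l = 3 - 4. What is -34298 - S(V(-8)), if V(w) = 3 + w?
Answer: -34298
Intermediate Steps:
l = -1
S(a) = 0 (S(a) = 5*(a - a)/3 = (5/3)*0 = 0)
-34298 - S(V(-8)) = -34298 - 1*0 = -34298 + 0 = -34298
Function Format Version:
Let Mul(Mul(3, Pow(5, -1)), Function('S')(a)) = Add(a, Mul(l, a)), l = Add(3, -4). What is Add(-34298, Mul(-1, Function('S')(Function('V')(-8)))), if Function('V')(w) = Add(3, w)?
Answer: -34298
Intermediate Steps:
l = -1
Function('S')(a) = 0 (Function('S')(a) = Mul(Rational(5, 3), Add(a, Mul(-1, a))) = Mul(Rational(5, 3), 0) = 0)
Add(-34298, Mul(-1, Function('S')(Function('V')(-8)))) = Add(-34298, Mul(-1, 0)) = Add(-34298, 0) = -34298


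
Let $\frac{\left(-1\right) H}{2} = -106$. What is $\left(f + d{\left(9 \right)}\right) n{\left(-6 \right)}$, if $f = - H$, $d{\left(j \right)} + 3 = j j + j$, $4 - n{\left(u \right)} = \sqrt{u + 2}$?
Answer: $-500 + 250 i \approx -500.0 + 250.0 i$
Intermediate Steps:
$n{\left(u \right)} = 4 - \sqrt{2 + u}$ ($n{\left(u \right)} = 4 - \sqrt{u + 2} = 4 - \sqrt{2 + u}$)
$H = 212$ ($H = \left(-2\right) \left(-106\right) = 212$)
$d{\left(j \right)} = -3 + j + j^{2}$ ($d{\left(j \right)} = -3 + \left(j j + j\right) = -3 + \left(j^{2} + j\right) = -3 + \left(j + j^{2}\right) = -3 + j + j^{2}$)
$f = -212$ ($f = \left(-1\right) 212 = -212$)
$\left(f + d{\left(9 \right)}\right) n{\left(-6 \right)} = \left(-212 + \left(-3 + 9 + 9^{2}\right)\right) \left(4 - \sqrt{2 - 6}\right) = \left(-212 + \left(-3 + 9 + 81\right)\right) \left(4 - \sqrt{-4}\right) = \left(-212 + 87\right) \left(4 - 2 i\right) = - 125 \left(4 - 2 i\right) = -500 + 250 i$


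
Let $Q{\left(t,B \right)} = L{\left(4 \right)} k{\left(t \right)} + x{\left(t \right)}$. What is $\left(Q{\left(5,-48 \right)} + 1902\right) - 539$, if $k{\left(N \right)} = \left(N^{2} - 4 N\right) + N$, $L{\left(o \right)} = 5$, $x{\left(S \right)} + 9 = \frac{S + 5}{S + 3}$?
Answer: $\frac{5621}{4} \approx 1405.3$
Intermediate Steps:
$x{\left(S \right)} = -9 + \frac{5 + S}{3 + S}$ ($x{\left(S \right)} = -9 + \frac{S + 5}{S + 3} = -9 + \frac{5 + S}{3 + S}$)
$k{\left(N \right)} = N^{2} - 3 N$
$Q{\left(t,B \right)} = \frac{2 \left(-11 - 4 t\right)}{3 + t} + 5 t \left(-3 + t\right)$ ($Q{\left(t,B \right)} = 5 t \left(-3 + t\right) + \frac{2 \left(-11 - 4 t\right)}{3 + t} = \frac{2 \left(-11 - 4 t\right)}{3 + t} + 5 t \left(-3 + t\right)$)
$\left(Q{\left(5,-48 \right)} + 1902\right) - 539 = \left(\frac{-22 - 265 + 5 \cdot 5^{3}}{3 + 5} + 1902\right) - 539 = \left(\frac{-22 - 265 + 5 \cdot 125}{8} + 1902\right) - 539 = \left(\frac{-22 - 265 + 625}{8} + 1902\right) - 539 = \left(\frac{1}{8} \cdot 338 + 1902\right) - 539 = \left(\frac{169}{4} + 1902\right) - 539 = \frac{7777}{4} - 539 = \frac{5621}{4}$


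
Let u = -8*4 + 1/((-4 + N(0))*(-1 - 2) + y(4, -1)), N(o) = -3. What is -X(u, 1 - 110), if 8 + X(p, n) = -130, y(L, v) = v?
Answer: 138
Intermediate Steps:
u = -639/20 (u = -8*4 + 1/((-4 - 3)*(-1 - 2) - 1) = -32 + 1/(-7*(-3) - 1) = -32 + 1/(21 - 1) = -32 + 1/20 = -639/20 ≈ -31.950)
X(p, n) = -138 (X(p, n) = -8 - 130 = -138)
-X(u, 1 - 110) = -1*(-138) = 138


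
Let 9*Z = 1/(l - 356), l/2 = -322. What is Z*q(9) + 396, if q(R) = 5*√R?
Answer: 237599/600 ≈ 396.00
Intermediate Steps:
l = -644 (l = 2*(-322) = -644)
Z = -1/9000 (Z = 1/(9*(-644 - 356)) = (⅑)/(-1000) = (⅑)*(-1/1000) = -1/9000 ≈ -0.00011111)
Z*q(9) + 396 = -√9/1800 + 396 = -3/1800 + 396 = -1/9000*15 + 396 = -1/600 + 396 = 237599/600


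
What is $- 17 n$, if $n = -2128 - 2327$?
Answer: $75735$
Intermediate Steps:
$n = -4455$ ($n = -2128 - 2327 = -4455$)
$- 17 n = \left(-17\right) \left(-4455\right) = 75735$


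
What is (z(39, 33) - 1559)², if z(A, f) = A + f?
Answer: 2211169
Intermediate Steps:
(z(39, 33) - 1559)² = ((39 + 33) - 1559)² = (72 - 1559)² = (-1487)² = 2211169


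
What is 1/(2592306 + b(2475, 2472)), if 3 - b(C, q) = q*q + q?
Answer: -1/3520947 ≈ -2.8401e-7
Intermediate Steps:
b(C, q) = 3 - q - q² (b(C, q) = 3 - (q*q + q) = 3 - (q² + q) = 3 - (q + q²) = 3 + (-q - q²) = 3 - q - q²)
1/(2592306 + b(2475, 2472)) = 1/(2592306 + (3 - 1*2472 - 1*2472²)) = 1/(2592306 + (3 - 2472 - 1*6110784)) = 1/(2592306 + (3 - 2472 - 6110784)) = 1/(2592306 - 6113253) = 1/(-3520947) = -1/3520947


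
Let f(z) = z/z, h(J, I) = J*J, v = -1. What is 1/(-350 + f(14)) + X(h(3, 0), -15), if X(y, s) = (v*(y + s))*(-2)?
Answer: -4189/349 ≈ -12.003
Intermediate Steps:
h(J, I) = J**2
f(z) = 1
X(y, s) = 2*s + 2*y (X(y, s) = -(y + s)*(-2) = -(s + y)*(-2) = (-s - y)*(-2) = 2*s + 2*y)
1/(-350 + f(14)) + X(h(3, 0), -15) = 1/(-350 + 1) + (2*(-15) + 2*3**2) = 1/(-349) + (-30 + 2*9) = -1/349 + (-30 + 18) = -1/349 - 12 = -4189/349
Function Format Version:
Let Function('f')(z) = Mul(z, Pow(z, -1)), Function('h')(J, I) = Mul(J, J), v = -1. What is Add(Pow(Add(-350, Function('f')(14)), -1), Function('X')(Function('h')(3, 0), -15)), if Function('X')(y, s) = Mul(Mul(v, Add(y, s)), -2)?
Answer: Rational(-4189, 349) ≈ -12.003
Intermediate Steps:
Function('h')(J, I) = Pow(J, 2)
Function('f')(z) = 1
Function('X')(y, s) = Add(Mul(2, s), Mul(2, y)) (Function('X')(y, s) = Mul(Mul(-1, Add(y, s)), -2) = Mul(Mul(-1, Add(s, y)), -2) = Mul(Add(Mul(-1, s), Mul(-1, y)), -2) = Add(Mul(2, s), Mul(2, y)))
Add(Pow(Add(-350, Function('f')(14)), -1), Function('X')(Function('h')(3, 0), -15)) = Add(Pow(Add(-350, 1), -1), Add(Mul(2, -15), Mul(2, Pow(3, 2)))) = Add(Pow(-349, -1), Add(-30, Mul(2, 9))) = Add(Rational(-1, 349), Add(-30, 18)) = Add(Rational(-1, 349), -12) = Rational(-4189, 349)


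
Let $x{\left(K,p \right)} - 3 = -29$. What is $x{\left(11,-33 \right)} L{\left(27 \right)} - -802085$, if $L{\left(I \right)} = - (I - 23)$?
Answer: $802189$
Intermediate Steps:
$L{\left(I \right)} = 23 - I$ ($L{\left(I \right)} = - (I - 23) = - (-23 + I) = 23 - I$)
$x{\left(K,p \right)} = -26$ ($x{\left(K,p \right)} = 3 - 29 = -26$)
$x{\left(11,-33 \right)} L{\left(27 \right)} - -802085 = - 26 \left(23 - 27\right) - -802085 = - 26 \left(23 - 27\right) + 802085 = \left(-26\right) \left(-4\right) + 802085 = 104 + 802085 = 802189$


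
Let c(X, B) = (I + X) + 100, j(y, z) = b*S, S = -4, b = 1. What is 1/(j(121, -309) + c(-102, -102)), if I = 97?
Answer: 1/91 ≈ 0.010989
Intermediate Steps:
j(y, z) = -4 (j(y, z) = 1*(-4) = -4)
c(X, B) = 197 + X (c(X, B) = (97 + X) + 100 = 197 + X)
1/(j(121, -309) + c(-102, -102)) = 1/(-4 + (197 - 102)) = 1/(-4 + 95) = 1/91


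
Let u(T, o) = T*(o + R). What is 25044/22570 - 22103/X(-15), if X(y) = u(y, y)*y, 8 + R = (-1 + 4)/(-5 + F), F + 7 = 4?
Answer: 504464398/94963275 ≈ 5.3122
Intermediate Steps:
F = -3 (F = -7 + 4 = -3)
R = -67/8 (R = -8 + (-1 + 4)/(-5 - 3) = -8 + 3/(-8) = -8 + 3*(-⅛) = -8 - 3/8 = -67/8 ≈ -8.3750)
u(T, o) = T*(-67/8 + o) (u(T, o) = T*(o - 67/8) = T*(-67/8 + o))
X(y) = y²*(-67 + 8*y)/8 (X(y) = (y*(-67 + 8*y)/8)*y = y²*(-67 + 8*y)/8)
25044/22570 - 22103/X(-15) = 25044/22570 - 22103*1/(225*(-67/8 - 15)) = 25044*(1/22570) - 22103/(225*(-187/8)) = 12522/11285 - 22103/(-42075/8) = 12522/11285 - 22103*(-8/42075) = 12522/11285 + 176824/42075 = 504464398/94963275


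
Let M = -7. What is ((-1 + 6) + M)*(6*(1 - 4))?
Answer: 36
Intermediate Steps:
((-1 + 6) + M)*(6*(1 - 4)) = ((-1 + 6) - 7)*(6*(1 - 4)) = (5 - 7)*(6*(-3)) = -2*(-18) = 36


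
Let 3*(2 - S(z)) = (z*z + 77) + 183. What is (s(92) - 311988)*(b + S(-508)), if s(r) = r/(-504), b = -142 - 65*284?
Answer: 2058062492894/63 ≈ 3.2668e+10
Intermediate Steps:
S(z) = -254/3 - z**2/3 (S(z) = 2 - ((z*z + 77) + 183)/3 = 2 - ((z**2 + 77) + 183)/3 = 2 - ((77 + z**2) + 183)/3 = 2 - (260 + z**2)/3 = 2 + (-260/3 - z**2/3) = -254/3 - z**2/3)
b = -18602 (b = -142 - 18460 = -18602)
s(r) = -r/504 (s(r) = r*(-1/504) = -r/504)
(s(92) - 311988)*(b + S(-508)) = (-1/504*92 - 311988)*(-18602 + (-254/3 - 1/3*(-508)**2)) = (-23/126 - 311988)*(-18602 + (-254/3 - 1/3*258064)) = -39310511*(-18602 + (-254/3 - 258064/3))/126 = -39310511*(-18602 - 86106)/126 = -39310511/126*(-104708) = 2058062492894/63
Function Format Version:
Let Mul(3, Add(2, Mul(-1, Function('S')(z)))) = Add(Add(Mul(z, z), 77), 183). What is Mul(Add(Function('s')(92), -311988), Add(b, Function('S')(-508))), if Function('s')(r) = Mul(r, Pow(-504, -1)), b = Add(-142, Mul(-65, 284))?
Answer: Rational(2058062492894, 63) ≈ 3.2668e+10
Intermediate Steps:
Function('S')(z) = Add(Rational(-254, 3), Mul(Rational(-1, 3), Pow(z, 2))) (Function('S')(z) = Add(2, Mul(Rational(-1, 3), Add(Add(Mul(z, z), 77), 183))) = Add(2, Mul(Rational(-1, 3), Add(Add(Pow(z, 2), 77), 183))) = Add(2, Mul(Rational(-1, 3), Add(Add(77, Pow(z, 2)), 183))) = Add(2, Mul(Rational(-1, 3), Add(260, Pow(z, 2)))) = Add(2, Add(Rational(-260, 3), Mul(Rational(-1, 3), Pow(z, 2)))) = Add(Rational(-254, 3), Mul(Rational(-1, 3), Pow(z, 2))))
b = -18602 (b = Add(-142, -18460) = -18602)
Function('s')(r) = Mul(Rational(-1, 504), r) (Function('s')(r) = Mul(r, Rational(-1, 504)) = Mul(Rational(-1, 504), r))
Mul(Add(Function('s')(92), -311988), Add(b, Function('S')(-508))) = Mul(Add(Mul(Rational(-1, 504), 92), -311988), Add(-18602, Add(Rational(-254, 3), Mul(Rational(-1, 3), Pow(-508, 2))))) = Mul(Add(Rational(-23, 126), -311988), Add(-18602, Add(Rational(-254, 3), Mul(Rational(-1, 3), 258064)))) = Mul(Rational(-39310511, 126), Add(-18602, Add(Rational(-254, 3), Rational(-258064, 3)))) = Mul(Rational(-39310511, 126), Add(-18602, -86106)) = Mul(Rational(-39310511, 126), -104708) = Rational(2058062492894, 63)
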